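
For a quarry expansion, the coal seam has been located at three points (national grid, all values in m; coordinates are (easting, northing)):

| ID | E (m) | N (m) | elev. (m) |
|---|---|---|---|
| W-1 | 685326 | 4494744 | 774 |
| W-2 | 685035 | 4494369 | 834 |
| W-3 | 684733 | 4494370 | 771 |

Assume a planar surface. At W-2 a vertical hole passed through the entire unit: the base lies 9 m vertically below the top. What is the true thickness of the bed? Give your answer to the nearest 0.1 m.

Let the plane be z = a·E + b·N + c.
W-2−W-1: −291a − 375b = 60;  W-3−W-1: −593a − 374b = −3.
Solving gives a = 0.20755, b = −0.32106.
|∇z| = √(a²+b²) = 0.38230, so dip δ = arctan(0.38230) = 20.92°.
True thickness = vertical thickness × cos δ = 9 × cos 20.92° = 8.4 m.

8.4 m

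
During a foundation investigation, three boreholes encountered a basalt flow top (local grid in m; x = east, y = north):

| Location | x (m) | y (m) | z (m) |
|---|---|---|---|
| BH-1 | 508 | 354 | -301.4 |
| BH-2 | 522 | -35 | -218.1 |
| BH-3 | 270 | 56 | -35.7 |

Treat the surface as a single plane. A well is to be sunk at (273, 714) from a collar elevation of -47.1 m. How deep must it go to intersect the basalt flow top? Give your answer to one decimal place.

151.2 m

Let the plane be z = a·x + b·y + c.
BH-2−BH-1: 14a − 389b = 83.3;  BH-3−BH-1: −238a − 298b = 265.7.
Solving gives a = −0.81169, b = −0.24335.
Then c = -301.4 − a·508 − b·354 = 197.08.
At (273, 714): z_contact = −221.59 − 173.75 + 197.08 = -198.26 m.
Depth below ground = -47.1 − (-198.26) = 151.2 m.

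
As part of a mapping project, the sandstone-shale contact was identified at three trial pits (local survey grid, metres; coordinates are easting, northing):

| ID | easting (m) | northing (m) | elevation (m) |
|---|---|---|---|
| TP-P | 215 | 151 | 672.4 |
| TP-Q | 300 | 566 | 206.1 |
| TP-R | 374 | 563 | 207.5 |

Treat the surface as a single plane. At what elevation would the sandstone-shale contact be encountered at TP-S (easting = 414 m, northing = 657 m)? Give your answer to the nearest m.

101 m

Let the plane be z = a·easting + b·northing + c.
TP-Q−TP-P: 85a + 415b = −466.3;  TP-R−TP-P: 159a + 412b = −464.9.
Solving gives a = −0.02641, b = −1.11820.
Then c = 672.4 − a·215 − b·151 = 846.93.
At (414, 657): z = −10.9 − 734.7 + 846.93 = 101.3 m.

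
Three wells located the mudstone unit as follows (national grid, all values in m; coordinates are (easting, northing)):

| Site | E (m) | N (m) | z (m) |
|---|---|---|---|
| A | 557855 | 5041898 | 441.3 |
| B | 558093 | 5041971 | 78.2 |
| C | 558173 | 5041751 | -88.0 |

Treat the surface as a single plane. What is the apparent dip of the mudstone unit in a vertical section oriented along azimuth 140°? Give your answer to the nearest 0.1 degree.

49.1°

Let the plane be z = a·E + b·N + c.
B−A: 238a + 73b = −363.1;  C−A: 318a − 147b = −529.3.
Solving gives a = −1.58101, b = 0.18054.
Unit vector along 140° is (sin 140°, cos 140°) = (0.6428, -0.7660).
Slope in that direction = a·(0.6428) + b·(-0.7660) = −1.15456.
Apparent dip = arctan|1.15456| = 49.1° (true dip is 57.9°, so apparent ≤ true as expected).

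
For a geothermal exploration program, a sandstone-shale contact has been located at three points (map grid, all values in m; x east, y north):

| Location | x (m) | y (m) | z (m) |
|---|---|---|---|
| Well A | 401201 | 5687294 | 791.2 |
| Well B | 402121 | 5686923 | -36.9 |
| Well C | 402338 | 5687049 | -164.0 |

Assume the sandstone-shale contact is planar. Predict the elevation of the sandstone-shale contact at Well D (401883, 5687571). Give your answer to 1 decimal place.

Let the plane be z = a·x + b·y + c.
Well B−Well A: 920a − 371b = −828.1;  Well C−Well A: 1137a − 245b = −955.2.
Solving gives a = −0.771251915, b = 0.319537029.
Then c = 791.2 − a·401201 − b·5687294 = −1507082.79.
At (401883, 5687571): z = −309953.0 + 1817389.5 − 1507082.79 = 353.7 m.

353.7 m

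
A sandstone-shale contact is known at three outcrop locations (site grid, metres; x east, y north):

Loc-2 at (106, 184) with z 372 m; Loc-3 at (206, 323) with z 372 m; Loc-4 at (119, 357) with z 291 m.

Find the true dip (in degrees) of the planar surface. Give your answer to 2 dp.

41.84°

Two edge vectors: Loc-2→Loc-3 = (100, 139, 0), Loc-2→Loc-4 = (13, 173, -81).
Normal n = (Loc-2→Loc-3) × (Loc-2→Loc-4) = (-11259, 8100, 15493).
So ∂z/∂x = −n_x/n_z = 0.72672 and ∂z/∂y = −n_y/n_z = −0.52282.
Gradient magnitude |∇z| = √(a² + b²) = √(0.52812 + 0.27334) = 0.89524.
True dip = arctan(0.89524) = 41.84°, dipping toward NW (azimuth ≈ 306°).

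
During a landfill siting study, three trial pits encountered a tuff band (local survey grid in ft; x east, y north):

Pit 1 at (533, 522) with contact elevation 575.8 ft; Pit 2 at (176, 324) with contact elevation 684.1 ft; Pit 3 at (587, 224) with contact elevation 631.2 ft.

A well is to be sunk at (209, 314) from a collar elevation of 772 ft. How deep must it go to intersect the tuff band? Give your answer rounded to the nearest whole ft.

92 ft

Let the plane be z = a·x + b·y + c.
Pit 2−Pit 1: −357a − 198b = 108.3;  Pit 3−Pit 1: 54a − 298b = 55.4.
Solving gives a = −0.18197, b = −0.21888.
Then c = 575.8 − a·533 − b·522 = 787.04.
At (209, 314): z_contact = −38.0 − 68.7 + 787.04 = 680.3 ft.
Depth below ground = 772 − 680.3 = 92 ft.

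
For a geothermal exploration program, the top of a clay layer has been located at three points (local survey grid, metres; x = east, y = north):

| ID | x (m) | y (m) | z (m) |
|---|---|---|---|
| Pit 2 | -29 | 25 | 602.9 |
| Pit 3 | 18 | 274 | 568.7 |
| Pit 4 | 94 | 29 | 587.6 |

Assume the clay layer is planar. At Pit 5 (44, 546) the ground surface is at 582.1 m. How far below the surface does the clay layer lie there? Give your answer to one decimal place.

Two edge vectors: Pit 2→Pit 3 = (47, 249, -34.2), Pit 2→Pit 4 = (123, 4, -15.3).
Normal n = (Pit 2→Pit 3) × (Pit 2→Pit 4) = (-3672.9, -3487.5, -30439).
So ∂z/∂x = −n_x/n_z = −0.12066 and ∂z/∂y = −n_y/n_z = −0.11457.
Intercept c from Pit 2: 602.9 − 3.50 + 2.86 = 602.27.
At (44, 546): z_contact = −5.31 − 62.56 + 602.27 = 534.40 m.
Depth below ground = 582.1 − 534.40 = 47.7 m.

47.7 m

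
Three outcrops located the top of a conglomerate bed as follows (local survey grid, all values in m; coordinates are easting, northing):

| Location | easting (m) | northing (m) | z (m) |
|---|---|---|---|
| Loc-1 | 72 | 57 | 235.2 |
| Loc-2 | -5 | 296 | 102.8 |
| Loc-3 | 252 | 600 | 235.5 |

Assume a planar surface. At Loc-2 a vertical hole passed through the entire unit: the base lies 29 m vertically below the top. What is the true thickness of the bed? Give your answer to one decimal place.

21.6 m

Let the plane be z = a·easting + b·northing + c.
Loc-2−Loc-1: −77a + 239b = −132.4;  Loc-3−Loc-1: 180a + 543b = 0.3.
Solving gives a = 0.84833, b = −0.28066.
|∇z| = √(a²+b²) = 0.89355, so dip δ = arctan(0.89355) = 41.78°.
True thickness = vertical thickness × cos δ = 29 × cos 41.78° = 21.6 m.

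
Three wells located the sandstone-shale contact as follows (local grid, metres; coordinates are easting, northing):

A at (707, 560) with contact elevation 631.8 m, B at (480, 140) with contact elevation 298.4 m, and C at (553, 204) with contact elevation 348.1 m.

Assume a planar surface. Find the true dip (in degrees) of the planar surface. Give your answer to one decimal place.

Let the plane be z = a·easting + b·northing + c.
B−A: −227a − 420b = −333.4;  C−A: −154a − 356b = −283.7.
Solving gives a = −0.02874, b = 0.80934.
Gradient magnitude |∇z| = √(a² + b²) = √(0.00083 + 0.65503) = 0.80985.
True dip = arctan(0.80985) = 39.0°, dipping toward S (azimuth ≈ 178°).

39.0°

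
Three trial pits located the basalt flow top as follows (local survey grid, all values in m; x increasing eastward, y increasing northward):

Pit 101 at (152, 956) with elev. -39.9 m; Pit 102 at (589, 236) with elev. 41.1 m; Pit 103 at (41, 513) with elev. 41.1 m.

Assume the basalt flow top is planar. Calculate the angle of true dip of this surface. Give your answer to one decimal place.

10.3°

Two edge vectors: Pit 101→Pit 102 = (437, -720, 81), Pit 101→Pit 103 = (-111, -443, 81).
Normal n = (Pit 101→Pit 102) × (Pit 101→Pit 103) = (-22437, -44388, -273511).
So ∂z/∂x = −n_x/n_z = −0.08203 and ∂z/∂y = −n_y/n_z = −0.16229.
Gradient magnitude |∇z| = √(a² + b²) = √(0.00673 + 0.02634) = 0.18184.
True dip = arctan(0.18184) = 10.3°, dipping toward NNE (azimuth ≈ 027°).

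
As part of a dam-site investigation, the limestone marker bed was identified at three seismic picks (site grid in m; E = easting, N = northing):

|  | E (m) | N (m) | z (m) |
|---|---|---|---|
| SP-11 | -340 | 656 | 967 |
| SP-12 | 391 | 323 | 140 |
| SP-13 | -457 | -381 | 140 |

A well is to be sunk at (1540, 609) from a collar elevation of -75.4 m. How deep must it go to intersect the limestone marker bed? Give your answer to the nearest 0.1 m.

Let the plane be z = a·E + b·N + c.
SP-12−SP-11: 731a − 333b = −827;  SP-13−SP-11: −117a − 1037b = −827.
Solving gives a = −0.730492, b = 0.879911.
Then c = 967 − a·-340 − b·656 = 141.41.
At (1540, 609): z_contact = −1124.96 + 535.87 + 141.41 = -447.68 m.
Depth below ground = -75.4 − (-447.68) = 372.3 m.

372.3 m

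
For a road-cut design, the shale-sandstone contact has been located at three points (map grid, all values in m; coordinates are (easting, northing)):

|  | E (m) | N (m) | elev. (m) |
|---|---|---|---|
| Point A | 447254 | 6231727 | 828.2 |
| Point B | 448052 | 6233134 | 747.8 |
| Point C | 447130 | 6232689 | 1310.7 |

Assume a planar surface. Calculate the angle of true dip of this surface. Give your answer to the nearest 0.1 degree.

41.9°

Let the plane be z = a·E + b·N + c.
Point B−Point A: 798a + 1407b = −80.4;  Point C−Point A: −124a + 962b = 482.5.
Solving gives a = −0.80266, b = 0.39810.
Gradient magnitude |∇z| = √(a² + b²) = √(0.64426 + 0.15848) = 0.89596.
True dip = arctan(0.89596) = 41.9°, dipping toward ESE (azimuth ≈ 116°).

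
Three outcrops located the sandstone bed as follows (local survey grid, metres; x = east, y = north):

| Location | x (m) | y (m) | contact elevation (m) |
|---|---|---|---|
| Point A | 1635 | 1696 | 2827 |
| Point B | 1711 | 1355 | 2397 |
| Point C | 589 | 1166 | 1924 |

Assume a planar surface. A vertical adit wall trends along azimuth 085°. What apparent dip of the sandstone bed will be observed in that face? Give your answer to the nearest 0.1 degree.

Two edge vectors: Point A→Point B = (76, -341, -430), Point A→Point C = (-1046, -530, -903).
Normal n = (Point A→Point B) × (Point A→Point C) = (80023, 518408, -396966).
So ∂z/∂x = −n_x/n_z = 0.20159 and ∂z/∂y = −n_y/n_z = 1.30593.
Unit vector along 085° is (sin 85°, cos 85°) = (0.9962, 0.0872).
Slope in that direction = a·(0.9962) + b·(0.0872) = 0.31464.
Apparent dip = arctan|0.31464| = 17.5° (true dip is 52.9°, so apparent ≤ true as expected).

17.5°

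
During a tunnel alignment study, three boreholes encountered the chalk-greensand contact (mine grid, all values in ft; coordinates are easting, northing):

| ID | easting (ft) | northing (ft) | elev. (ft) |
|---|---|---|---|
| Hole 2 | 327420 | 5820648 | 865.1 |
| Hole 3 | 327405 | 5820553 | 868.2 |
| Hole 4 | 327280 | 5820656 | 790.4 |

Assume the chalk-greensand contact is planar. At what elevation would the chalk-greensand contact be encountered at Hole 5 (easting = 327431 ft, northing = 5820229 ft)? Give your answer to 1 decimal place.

Let the plane be z = a·easting + b·northing + c.
Hole 3−Hole 2: −15a − 95b = 3.1;  Hole 4−Hole 2: −140a + 8b = −74.7.
Solving gives a = 0.526952310, b = −0.115834575.
Then c = 865.1 − a·327420 − b·5820648 = 502562.66.
At (327431, 5820229): z = 172540.5 − 674183.8 + 502562.66 = 919.4 ft.

919.4 ft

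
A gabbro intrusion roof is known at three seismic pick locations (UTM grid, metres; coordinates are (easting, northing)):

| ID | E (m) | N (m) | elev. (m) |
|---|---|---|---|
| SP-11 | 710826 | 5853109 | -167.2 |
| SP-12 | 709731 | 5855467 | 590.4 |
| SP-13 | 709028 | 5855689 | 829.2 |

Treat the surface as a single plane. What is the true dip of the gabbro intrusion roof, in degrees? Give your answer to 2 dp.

18.71°

Let the plane be z = a·E + b·N + c.
SP-12−SP-11: −1095a + 2358b = 757.6;  SP-13−SP-11: −1798a + 2580b = 996.4.
Solving gives a = −0.27917, b = 0.19165.
Gradient magnitude |∇z| = √(a² + b²) = √(0.07793 + 0.03673) = 0.33862.
True dip = arctan(0.33862) = 18.71°, dipping toward SE (azimuth ≈ 124°).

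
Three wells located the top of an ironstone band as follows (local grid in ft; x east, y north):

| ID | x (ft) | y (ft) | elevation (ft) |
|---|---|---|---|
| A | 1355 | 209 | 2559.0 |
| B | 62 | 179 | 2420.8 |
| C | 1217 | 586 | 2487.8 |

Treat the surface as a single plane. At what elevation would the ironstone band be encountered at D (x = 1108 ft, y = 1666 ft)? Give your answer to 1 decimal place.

Two edge vectors: A→B = (-1293, -30, -138.2), A→C = (-138, 377, -71.2).
Normal n = (A→B) × (A→C) = (54237.4, -72990, -491601).
So ∂z/∂x = −n_x/n_z = 0.110328 and ∂z/∂y = −n_y/n_z = −0.148474.
Intercept c from A: 2559 − 149.49 + 31.03 = 2440.54.
At (1108, 1666): z = 122.2 − 247.4 + 2440.54 = 2315.4 ft.

2315.4 ft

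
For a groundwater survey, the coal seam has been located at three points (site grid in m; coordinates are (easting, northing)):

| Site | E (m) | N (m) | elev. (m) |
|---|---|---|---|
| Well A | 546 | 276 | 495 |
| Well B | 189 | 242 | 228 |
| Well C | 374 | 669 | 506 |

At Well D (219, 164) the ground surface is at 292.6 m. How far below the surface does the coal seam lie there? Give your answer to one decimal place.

69.7 m

Two edge vectors: Well A→Well B = (-357, -34, -267), Well A→Well C = (-172, 393, 11).
Normal n = (Well A→Well B) × (Well A→Well C) = (104557, 49851, -146149).
So ∂z/∂E = −n_x/n_z = 0.71541 and ∂z/∂N = −n_y/n_z = 0.34110.
Intercept c from Well A: 495 − 390.62 − 94.14 = 10.24.
At (219, 164): z_contact = 156.68 + 55.94 + 10.24 = 222.86 m.
Depth below ground = 292.6 − 222.86 = 69.7 m.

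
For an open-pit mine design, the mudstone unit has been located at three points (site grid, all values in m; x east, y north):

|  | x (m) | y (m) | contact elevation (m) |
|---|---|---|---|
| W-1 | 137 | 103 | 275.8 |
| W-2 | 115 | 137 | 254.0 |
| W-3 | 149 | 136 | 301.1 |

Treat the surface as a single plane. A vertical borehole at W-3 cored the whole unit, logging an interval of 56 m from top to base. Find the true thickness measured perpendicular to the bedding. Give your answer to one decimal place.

Two edge vectors: W-1→W-2 = (-22, 34, -21.8), W-1→W-3 = (12, 33, 25.3).
Normal n = (W-1→W-2) × (W-1→W-3) = (1579.6, 295, -1134).
So ∂z/∂x = −n_x/n_z = 1.39295 and ∂z/∂y = −n_y/n_z = 0.26014.
|∇z| = √(a²+b²) = 1.41703, so dip δ = arctan(1.41703) = 54.79°.
True thickness = vertical thickness × cos δ = 56 × cos 54.79° = 32.3 m.

32.3 m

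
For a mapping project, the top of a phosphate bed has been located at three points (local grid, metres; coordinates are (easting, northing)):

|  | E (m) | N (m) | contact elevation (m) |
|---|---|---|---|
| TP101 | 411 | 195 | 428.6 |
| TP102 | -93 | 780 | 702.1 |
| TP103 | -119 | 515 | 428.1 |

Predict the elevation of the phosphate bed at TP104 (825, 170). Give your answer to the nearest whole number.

649 m

Two edge vectors: TP101→TP102 = (-504, 585, 273.5), TP101→TP103 = (-530, 320, -0.5).
Normal n = (TP101→TP102) × (TP101→TP103) = (-87812.5, -145207, 148770).
So ∂z/∂E = −n_x/n_z = 0.59026 and ∂z/∂N = −n_y/n_z = 0.97605.
Intercept c from TP101: 428.6 − 242.60 − 190.33 = −4.33.
At (825, 170): z = 487.0 + 165.9 − 4.33 = 648.6 m.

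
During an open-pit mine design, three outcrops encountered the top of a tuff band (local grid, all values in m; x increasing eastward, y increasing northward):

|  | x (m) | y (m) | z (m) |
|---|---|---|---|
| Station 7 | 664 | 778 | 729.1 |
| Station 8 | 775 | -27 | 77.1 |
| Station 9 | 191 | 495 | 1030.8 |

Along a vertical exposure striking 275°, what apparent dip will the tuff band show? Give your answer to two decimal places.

47.49°

Two edge vectors: Station 7→Station 8 = (111, -805, -652), Station 7→Station 9 = (-473, -283, 301.7).
Normal n = (Station 7→Station 8) × (Station 7→Station 9) = (-427384.5, 274907.3, -412178).
So ∂z/∂x = −n_x/n_z = −1.03689 and ∂z/∂y = −n_y/n_z = 0.66696.
Unit vector along 275° is (sin 275°, cos 275°) = (-0.9962, 0.0872).
Slope in that direction = a·(-0.9962) + b·(0.0872) = 1.09108.
Apparent dip = arctan|1.09108| = 47.49° (true dip is 51.0°, so apparent ≤ true as expected).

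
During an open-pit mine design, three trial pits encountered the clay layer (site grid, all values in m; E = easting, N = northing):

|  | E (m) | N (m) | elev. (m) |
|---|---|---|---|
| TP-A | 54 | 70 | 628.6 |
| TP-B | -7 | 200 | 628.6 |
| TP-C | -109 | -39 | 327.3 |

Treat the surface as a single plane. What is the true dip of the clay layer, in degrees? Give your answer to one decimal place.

57.2°

Let the plane be z = a·E + b·N + c.
TP-B−TP-A: −61a + 130b = 0;  TP-C−TP-A: −163a − 109b = −301.3.
Solving gives a = 1.40698, b = 0.66020.
Gradient magnitude |∇z| = √(a² + b²) = √(1.97960 + 0.43586) = 1.55418.
True dip = arctan(1.55418) = 57.2°, dipping toward WSW (azimuth ≈ 245°).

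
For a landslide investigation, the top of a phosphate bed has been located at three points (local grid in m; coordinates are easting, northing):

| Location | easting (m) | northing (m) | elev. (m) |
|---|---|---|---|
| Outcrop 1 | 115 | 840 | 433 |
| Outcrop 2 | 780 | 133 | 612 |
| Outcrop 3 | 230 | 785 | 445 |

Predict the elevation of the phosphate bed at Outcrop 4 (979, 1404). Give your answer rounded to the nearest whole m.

Let the plane be z = a·easting + b·northing + c.
Outcrop 2−Outcrop 1: 665a − 707b = 179;  Outcrop 3−Outcrop 1: 115a − 55b = 12.
Solving gives a = −0.03043, b = −0.28180.
Then c = 433 − a·115 − b·840 = 673.21.
At (979, 1404): z = −29.8 − 395.6 + 673.21 = 247.8 m.

248 m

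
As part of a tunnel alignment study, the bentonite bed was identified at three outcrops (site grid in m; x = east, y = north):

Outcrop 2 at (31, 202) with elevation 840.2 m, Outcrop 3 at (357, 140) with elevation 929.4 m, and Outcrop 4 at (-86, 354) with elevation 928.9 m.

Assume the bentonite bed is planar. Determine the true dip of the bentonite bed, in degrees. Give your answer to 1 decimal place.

46.0°

Let the plane be z = a·x + b·y + c.
Outcrop 3−Outcrop 2: 326a − 62b = 89.2;  Outcrop 4−Outcrop 2: −117a + 152b = 88.7.
Solving gives a = 0.45056, b = 0.93037.
Gradient magnitude |∇z| = √(a² + b²) = √(0.20300 + 0.86558) = 1.03372.
True dip = arctan(1.03372) = 46.0°, dipping toward SSW (azimuth ≈ 206°).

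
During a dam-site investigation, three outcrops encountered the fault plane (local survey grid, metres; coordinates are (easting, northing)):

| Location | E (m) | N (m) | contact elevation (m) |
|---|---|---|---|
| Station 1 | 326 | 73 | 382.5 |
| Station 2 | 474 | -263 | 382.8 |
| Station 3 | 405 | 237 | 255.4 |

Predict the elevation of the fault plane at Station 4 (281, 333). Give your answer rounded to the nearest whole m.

324 m

Two edge vectors: Station 1→Station 2 = (148, -336, 0.3), Station 1→Station 3 = (79, 164, -127.1).
Normal n = (Station 1→Station 2) × (Station 1→Station 3) = (42656.4, 18834.5, 50816).
So ∂z/∂E = −n_x/n_z = −0.83943 and ∂z/∂N = −n_y/n_z = −0.37064.
Intercept c from Station 1: 382.5 + 273.65 + 27.06 = 683.21.
At (281, 333): z = −235.9 − 123.4 + 683.21 = 323.9 m.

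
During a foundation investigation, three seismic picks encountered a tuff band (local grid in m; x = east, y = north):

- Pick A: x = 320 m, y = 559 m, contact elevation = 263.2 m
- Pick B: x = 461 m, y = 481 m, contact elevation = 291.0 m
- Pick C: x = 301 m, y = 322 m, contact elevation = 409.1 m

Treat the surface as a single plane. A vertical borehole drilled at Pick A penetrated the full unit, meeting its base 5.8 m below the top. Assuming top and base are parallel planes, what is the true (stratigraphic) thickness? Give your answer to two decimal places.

Two edge vectors: Pick A→Pick B = (141, -78, 27.8), Pick A→Pick C = (-19, -237, 145.9).
Normal n = (Pick A→Pick B) × (Pick A→Pick C) = (-4791.6, -21100.1, -34899).
So ∂z/∂x = −n_x/n_z = −0.13730 and ∂z/∂y = −n_y/n_z = −0.60460.
|∇z| = √(a²+b²) = 0.62000, so dip δ = arctan(0.62000) = 31.80°.
True thickness = vertical thickness × cos δ = 5.8 × cos 31.80° = 4.93 m.

4.93 m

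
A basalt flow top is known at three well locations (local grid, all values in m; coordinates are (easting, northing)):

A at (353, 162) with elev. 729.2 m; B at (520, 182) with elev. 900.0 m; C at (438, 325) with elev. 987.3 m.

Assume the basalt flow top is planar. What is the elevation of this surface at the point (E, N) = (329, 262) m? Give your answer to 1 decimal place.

819.9 m

Two edge vectors: A→B = (167, 20, 170.8), A→C = (85, 163, 258.1).
Normal n = (A→B) × (A→C) = (-22678.4, -28584.7, 25521).
So ∂z/∂E = −n_x/n_z = 0.88862 and ∂z/∂N = −n_y/n_z = 1.12005.
Intercept c from A: 729.2 − 313.68 − 181.45 = 234.07.
At (329, 262): z = 292.4 + 293.5 + 234.07 = 819.9 m.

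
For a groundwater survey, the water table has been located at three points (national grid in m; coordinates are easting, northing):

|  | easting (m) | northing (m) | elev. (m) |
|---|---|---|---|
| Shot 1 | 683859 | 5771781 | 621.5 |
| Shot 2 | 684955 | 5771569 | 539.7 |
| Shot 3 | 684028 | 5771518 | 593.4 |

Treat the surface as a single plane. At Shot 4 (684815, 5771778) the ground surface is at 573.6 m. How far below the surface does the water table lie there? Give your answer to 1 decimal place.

Let the plane be z = a·easting + b·northing + c.
Shot 2−Shot 1: 1096a − 212b = −81.8;  Shot 3−Shot 1: 169a − 263b = −28.1.
Solving gives a = −0.061628239, b = 0.067242691.
Then c = 621.5 − a·683859 − b·5771781 = −345343.56.
At (684815, 5771778): z_contact = −42203.94 + 388109.88 − 345343.56 = 562.38 m.
Depth below ground = 573.6 − 562.38 = 11.2 m.

11.2 m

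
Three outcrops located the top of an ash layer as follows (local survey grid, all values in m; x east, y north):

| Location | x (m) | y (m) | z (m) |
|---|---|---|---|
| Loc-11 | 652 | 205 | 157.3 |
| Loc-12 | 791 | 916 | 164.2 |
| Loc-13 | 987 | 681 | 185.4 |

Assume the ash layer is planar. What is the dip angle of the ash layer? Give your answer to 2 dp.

Let the plane be z = a·x + b·y + c.
Loc-12−Loc-11: 139a + 711b = 6.9;  Loc-13−Loc-11: 335a + 476b = 28.1.
Solving gives a = 0.09705, b = −0.00927.
Gradient magnitude |∇z| = √(a² + b²) = √(0.00942 + 0.00009) = 0.09749.
True dip = arctan(0.09749) = 5.57°, dipping toward W (azimuth ≈ 275°).

5.57°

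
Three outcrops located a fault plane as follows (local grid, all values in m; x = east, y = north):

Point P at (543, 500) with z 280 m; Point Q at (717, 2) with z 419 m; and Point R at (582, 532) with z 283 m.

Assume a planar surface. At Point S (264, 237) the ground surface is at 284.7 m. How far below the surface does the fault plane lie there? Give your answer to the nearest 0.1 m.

19.5 m

Let the plane be z = a·x + b·y + c.
Point Q−Point P: 174a − 498b = 139;  Point R−Point P: 39a + 32b = 3.
Solving gives a = 0.23778, b = −0.19604.
Then c = 280 − a·543 − b·500 = 248.91.
At (264, 237): z_contact = 62.77 − 46.46 + 248.91 = 265.22 m.
Depth below ground = 284.7 − 265.22 = 19.5 m.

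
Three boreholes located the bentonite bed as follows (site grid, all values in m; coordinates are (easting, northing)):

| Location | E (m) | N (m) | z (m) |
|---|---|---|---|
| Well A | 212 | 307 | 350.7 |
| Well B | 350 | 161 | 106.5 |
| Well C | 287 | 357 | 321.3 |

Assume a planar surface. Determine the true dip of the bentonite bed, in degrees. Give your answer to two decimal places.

50.70°

Two edge vectors: Well A→Well B = (138, -146, -244.2), Well A→Well C = (75, 50, -29.4).
Normal n = (Well A→Well B) × (Well A→Well C) = (16502.4, -14257.8, 17850).
So ∂z/∂E = −n_x/n_z = −0.92450 and ∂z/∂N = −n_y/n_z = 0.79876.
Gradient magnitude |∇z| = √(a² + b²) = √(0.85471 + 0.63801) = 1.22177.
True dip = arctan(1.22177) = 50.70°, dipping toward SE (azimuth ≈ 131°).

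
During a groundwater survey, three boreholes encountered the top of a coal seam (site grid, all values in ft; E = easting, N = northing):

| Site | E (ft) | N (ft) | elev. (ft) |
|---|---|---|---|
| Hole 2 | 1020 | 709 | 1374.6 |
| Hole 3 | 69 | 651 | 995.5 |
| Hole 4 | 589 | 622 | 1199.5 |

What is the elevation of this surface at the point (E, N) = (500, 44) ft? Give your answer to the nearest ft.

1133 ft

Two edge vectors: Hole 2→Hole 3 = (-951, -58, -379.1), Hole 2→Hole 4 = (-431, -87, -175.1).
Normal n = (Hole 2→Hole 3) × (Hole 2→Hole 4) = (-22825.9, -3128, 57739).
So ∂z/∂E = −n_x/n_z = 0.39533 and ∂z/∂N = −n_y/n_z = 0.05417.
Intercept c from Hole 2: 1374.6 − 403.24 − 38.41 = 932.95.
At (500, 44): z = 197.7 + 2.4 + 932.95 = 1133.0 ft.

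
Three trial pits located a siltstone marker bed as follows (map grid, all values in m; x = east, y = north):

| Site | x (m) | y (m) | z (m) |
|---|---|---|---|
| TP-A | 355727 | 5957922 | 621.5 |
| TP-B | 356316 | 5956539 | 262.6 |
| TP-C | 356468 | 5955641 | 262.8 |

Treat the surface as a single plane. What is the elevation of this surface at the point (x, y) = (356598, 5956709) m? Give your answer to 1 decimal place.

Let the plane be z = a·x + b·y + c.
TP-B−TP-A: 589a − 1383b = −358.9;  TP-C−TP-A: 741a − 2281b = −358.7.
Solving gives a = −1.012120261, b = −0.171539287.
Then c = 621.5 − a·355727 − b·5957922 = 1382677.70.
At (356598, 5956709): z = −360920.1 − 1021809.6 + 1382677.70 = -52.0 m.

-52.0 m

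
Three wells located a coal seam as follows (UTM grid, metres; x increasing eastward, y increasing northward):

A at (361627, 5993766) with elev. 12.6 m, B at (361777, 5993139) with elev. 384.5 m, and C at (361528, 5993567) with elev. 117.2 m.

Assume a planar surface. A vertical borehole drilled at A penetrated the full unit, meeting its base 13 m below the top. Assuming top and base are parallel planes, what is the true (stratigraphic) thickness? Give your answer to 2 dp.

Two edge vectors: A→B = (150, -627, 371.9), A→C = (-99, -199, 104.6).
Normal n = (A→B) × (A→C) = (8423.9, -52508.1, -91923).
So ∂z/∂x = −n_x/n_z = 0.09164 and ∂z/∂y = −n_y/n_z = −0.57122.
|∇z| = √(a²+b²) = 0.57852, so dip δ = arctan(0.57852) = 30.05°.
True thickness = vertical thickness × cos δ = 13 × cos 30.05° = 11.25 m.

11.25 m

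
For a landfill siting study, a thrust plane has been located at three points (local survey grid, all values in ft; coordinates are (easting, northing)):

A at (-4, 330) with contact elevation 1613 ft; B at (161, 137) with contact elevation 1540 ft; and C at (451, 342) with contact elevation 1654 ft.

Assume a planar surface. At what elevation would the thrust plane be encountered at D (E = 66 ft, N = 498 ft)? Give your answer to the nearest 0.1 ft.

1693.3 ft

Two edge vectors: A→B = (165, -193, -73), A→C = (455, 12, 41).
Normal n = (A→B) × (A→C) = (-7037, -39980, 89795).
So ∂z/∂E = −n_x/n_z = 0.07837 and ∂z/∂N = −n_y/n_z = 0.44524.
Intercept c from A: 1613 + 0.31 − 146.93 = 1466.39.
At (66, 498): z = 5.2 + 221.7 + 1466.39 = 1693.3 ft.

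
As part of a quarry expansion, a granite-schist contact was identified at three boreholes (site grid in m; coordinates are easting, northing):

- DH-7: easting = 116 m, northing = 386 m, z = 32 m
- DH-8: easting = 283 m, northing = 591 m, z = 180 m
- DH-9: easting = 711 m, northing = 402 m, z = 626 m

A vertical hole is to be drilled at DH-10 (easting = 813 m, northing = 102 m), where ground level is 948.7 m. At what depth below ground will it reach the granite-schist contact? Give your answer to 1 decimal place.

192.6 m

Two edge vectors: DH-7→DH-8 = (167, 205, 148), DH-7→DH-9 = (595, 16, 594).
Normal n = (DH-7→DH-8) × (DH-7→DH-9) = (119402, -11138, -119303).
So ∂z/∂easting = −n_x/n_z = 1.00083 and ∂z/∂northing = −n_y/n_z = −0.09336.
Intercept c from DH-7: 32 − 116.10 + 36.04 = −48.06.
At (813, 102): z_contact = 813.67 − 9.52 − 48.06 = 756.09 m.
Depth below ground = 948.7 − 756.09 = 192.6 m.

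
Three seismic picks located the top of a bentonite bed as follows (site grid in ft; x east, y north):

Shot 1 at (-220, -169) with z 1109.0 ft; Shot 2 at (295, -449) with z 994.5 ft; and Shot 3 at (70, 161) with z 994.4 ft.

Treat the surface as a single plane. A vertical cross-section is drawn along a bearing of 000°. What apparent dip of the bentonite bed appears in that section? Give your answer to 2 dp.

Let the plane be z = a·x + b·y + c.
Shot 2−Shot 1: 515a − 280b = −114.5;  Shot 3−Shot 1: 290a + 330b = −114.6.
Solving gives a = −0.27821, b = −0.10278.
Unit vector along 000° is (sin 0°, cos 0°) = (0.0000, 1.0000).
Slope in that direction = a·(0.0000) + b·(1.0000) = −0.10278.
Apparent dip = arctan|0.10278| = 5.87° (true dip is 16.5°, so apparent ≤ true as expected).

5.87°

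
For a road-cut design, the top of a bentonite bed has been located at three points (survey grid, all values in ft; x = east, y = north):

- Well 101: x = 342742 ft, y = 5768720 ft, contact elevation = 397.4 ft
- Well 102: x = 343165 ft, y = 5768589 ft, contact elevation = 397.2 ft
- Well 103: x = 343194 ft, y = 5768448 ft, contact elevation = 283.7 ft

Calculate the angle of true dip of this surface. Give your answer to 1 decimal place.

42.0°

Two edge vectors: Well 101→Well 102 = (423, -131, -0.2), Well 101→Well 103 = (452, -272, -113.7).
Normal n = (Well 101→Well 102) × (Well 101→Well 103) = (14840.3, 48004.7, -55844).
So ∂z/∂x = −n_x/n_z = 0.26575 and ∂z/∂y = −n_y/n_z = 0.85962.
Gradient magnitude |∇z| = √(a² + b²) = √(0.07062 + 0.73895) = 0.89976.
True dip = arctan(0.89976) = 42.0°, dipping toward SSW (azimuth ≈ 197°).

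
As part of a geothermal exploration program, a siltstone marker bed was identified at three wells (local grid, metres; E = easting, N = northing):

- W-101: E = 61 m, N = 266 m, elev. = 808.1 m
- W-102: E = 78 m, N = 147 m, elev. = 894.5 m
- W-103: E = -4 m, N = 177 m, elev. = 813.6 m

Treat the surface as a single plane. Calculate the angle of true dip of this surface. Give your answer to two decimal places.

Two edge vectors: W-101→W-102 = (17, -119, 86.4), W-101→W-103 = (-65, -89, 5.5).
Normal n = (W-101→W-102) × (W-101→W-103) = (7035.1, -5709.5, -9248).
So ∂z/∂E = −n_x/n_z = 0.76072 and ∂z/∂N = −n_y/n_z = −0.61738.
Gradient magnitude |∇z| = √(a² + b²) = √(0.57869 + 0.38115) = 0.97972.
True dip = arctan(0.97972) = 44.41°, dipping toward NW (azimuth ≈ 309°).

44.41°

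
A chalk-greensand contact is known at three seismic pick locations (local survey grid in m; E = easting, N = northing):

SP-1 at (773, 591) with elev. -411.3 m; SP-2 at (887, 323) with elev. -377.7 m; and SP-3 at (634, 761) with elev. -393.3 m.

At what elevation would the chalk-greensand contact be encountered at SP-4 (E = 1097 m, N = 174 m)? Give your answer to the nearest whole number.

-445 m

Two edge vectors: SP-1→SP-2 = (114, -268, 33.6), SP-1→SP-3 = (-139, 170, 18).
Normal n = (SP-1→SP-2) × (SP-1→SP-3) = (-10536, -6722.4, -17872).
So ∂z/∂E = −n_x/n_z = −0.58953 and ∂z/∂N = −n_y/n_z = −0.37614.
Intercept c from SP-1: -411.3 + 455.70 + 222.30 = 266.70.
At (1097, 174): z = −646.7 − 65.4 + 266.70 = -445.5 m.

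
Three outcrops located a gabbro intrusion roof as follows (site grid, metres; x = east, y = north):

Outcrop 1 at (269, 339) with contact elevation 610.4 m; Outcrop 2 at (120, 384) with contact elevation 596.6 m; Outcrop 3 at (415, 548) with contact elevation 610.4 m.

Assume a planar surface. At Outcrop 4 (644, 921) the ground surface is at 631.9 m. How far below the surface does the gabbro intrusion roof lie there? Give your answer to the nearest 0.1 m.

23.9 m

Two edge vectors: Outcrop 1→Outcrop 2 = (-149, 45, -13.8), Outcrop 1→Outcrop 3 = (146, 209, 0).
Normal n = (Outcrop 1→Outcrop 2) × (Outcrop 1→Outcrop 3) = (2884.2, -2014.8, -37711).
So ∂z/∂x = −n_x/n_z = 0.07648 and ∂z/∂y = −n_y/n_z = −0.05343.
Intercept c from Outcrop 1: 610.4 − 20.57 + 18.11 = 607.94.
At (644, 921): z_contact = 49.25 − 49.21 + 607.94 = 607.99 m.
Depth below ground = 631.9 − 607.99 = 23.9 m.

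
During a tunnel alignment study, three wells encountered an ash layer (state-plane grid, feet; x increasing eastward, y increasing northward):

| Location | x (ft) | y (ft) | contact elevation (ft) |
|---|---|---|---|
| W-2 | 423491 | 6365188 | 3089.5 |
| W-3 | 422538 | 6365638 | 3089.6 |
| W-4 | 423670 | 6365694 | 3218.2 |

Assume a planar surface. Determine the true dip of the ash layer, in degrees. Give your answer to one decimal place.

13.6°

Let the plane be z = a·x + b·y + c.
W-3−W-2: −953a + 450b = 0.1;  W-4−W-2: 179a + 506b = 128.7.
Solving gives a = 0.10282, b = 0.21797.
Gradient magnitude |∇z| = √(a² + b²) = √(0.01057 + 0.04751) = 0.24101.
True dip = arctan(0.24101) = 13.6°, dipping toward SSW (azimuth ≈ 205°).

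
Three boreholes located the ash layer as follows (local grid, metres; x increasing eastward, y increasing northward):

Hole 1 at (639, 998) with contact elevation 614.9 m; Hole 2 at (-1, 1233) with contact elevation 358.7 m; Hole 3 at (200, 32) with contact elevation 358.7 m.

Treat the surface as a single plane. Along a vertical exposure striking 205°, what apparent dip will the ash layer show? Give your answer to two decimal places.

13.76°

Let the plane be z = a·x + b·y + c.
Hole 2−Hole 1: −640a + 235b = −256.2;  Hole 3−Hole 1: −439a − 966b = −256.2.
Solving gives a = 0.42652, b = 0.07138.
Unit vector along 205° is (sin 205°, cos 205°) = (-0.4226, -0.9063).
Slope in that direction = a·(-0.4226) + b·(-0.9063) = −0.24495.
Apparent dip = arctan|0.24495| = 13.76° (true dip is 23.4°, so apparent ≤ true as expected).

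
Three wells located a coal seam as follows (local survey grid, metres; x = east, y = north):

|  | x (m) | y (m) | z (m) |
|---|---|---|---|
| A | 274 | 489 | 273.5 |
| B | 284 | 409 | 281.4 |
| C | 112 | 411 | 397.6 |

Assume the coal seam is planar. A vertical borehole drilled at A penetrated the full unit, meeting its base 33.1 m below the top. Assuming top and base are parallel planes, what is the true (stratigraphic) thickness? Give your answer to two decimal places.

Two edge vectors: A→B = (10, -80, 7.9), A→C = (-162, -78, 124.1).
Normal n = (A→B) × (A→C) = (-9311.8, -2520.8, -13740).
So ∂z/∂x = −n_x/n_z = −0.67771 and ∂z/∂y = −n_y/n_z = −0.18346.
|∇z| = √(a²+b²) = 0.70211, so dip δ = arctan(0.70211) = 35.07°.
True thickness = vertical thickness × cos δ = 33.1 × cos 35.07° = 27.09 m.

27.09 m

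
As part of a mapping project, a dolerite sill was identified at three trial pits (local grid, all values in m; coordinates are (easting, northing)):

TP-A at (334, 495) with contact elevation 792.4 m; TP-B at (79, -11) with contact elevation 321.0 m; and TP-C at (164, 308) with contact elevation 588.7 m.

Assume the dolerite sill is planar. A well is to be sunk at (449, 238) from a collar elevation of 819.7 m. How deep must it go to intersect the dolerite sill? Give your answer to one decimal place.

171.6 m

Let the plane be z = a·E + b·N + c.
TP-B−TP-A: −255a − 506b = −471.4;  TP-C−TP-A: −170a − 187b = −203.7.
Solving gives a = 0.38921, b = 0.73548.
Then c = 792.4 − a·334 − b·495 = 298.34.
At (449, 238): z_contact = 174.76 + 175.04 + 298.34 = 648.14 m.
Depth below ground = 819.7 − 648.14 = 171.6 m.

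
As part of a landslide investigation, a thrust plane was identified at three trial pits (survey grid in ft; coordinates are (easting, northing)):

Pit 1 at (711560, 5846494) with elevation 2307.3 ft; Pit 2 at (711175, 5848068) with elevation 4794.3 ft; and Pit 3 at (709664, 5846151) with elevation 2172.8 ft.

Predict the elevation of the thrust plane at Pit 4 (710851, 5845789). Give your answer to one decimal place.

Two edge vectors: Pit 1→Pit 2 = (-385, 1574, 2487), Pit 1→Pit 3 = (-1896, -343, -134.5).
Normal n = (Pit 1→Pit 2) × (Pit 1→Pit 3) = (641338, -4767134.5, 3116359).
So ∂z/∂E = −n_x/n_z = −0.205797214 and ∂z/∂N = −n_y/n_z = 1.529712880.
Intercept c from Pit 1: 2307.3 + 146437.07 − 8943457.17 = −8794712.81.
At (710851, 5845789): z = −146291.2 + 8942378.7 − 8794712.81 = 1374.8 ft.

1374.8 ft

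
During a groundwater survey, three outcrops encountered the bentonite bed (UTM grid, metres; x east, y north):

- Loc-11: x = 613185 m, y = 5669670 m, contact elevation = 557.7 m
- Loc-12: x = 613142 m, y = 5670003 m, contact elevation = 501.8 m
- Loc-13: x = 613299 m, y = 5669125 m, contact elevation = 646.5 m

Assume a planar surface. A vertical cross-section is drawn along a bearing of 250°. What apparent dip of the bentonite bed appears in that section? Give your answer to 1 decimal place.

Two edge vectors: Loc-11→Loc-12 = (-43, 333, -55.9), Loc-11→Loc-13 = (114, -545, 88.8).
Normal n = (Loc-11→Loc-12) × (Loc-11→Loc-13) = (-895.1, -2554.2, -14527).
So ∂z/∂x = −n_x/n_z = −0.06162 and ∂z/∂y = −n_y/n_z = −0.17582.
Unit vector along 250° is (sin 250°, cos 250°) = (-0.9397, -0.3420).
Slope in that direction = a·(-0.9397) + b·(-0.3420) = 0.11804.
Apparent dip = arctan|0.11804| = 6.7° (true dip is 10.6°, so apparent ≤ true as expected).

6.7°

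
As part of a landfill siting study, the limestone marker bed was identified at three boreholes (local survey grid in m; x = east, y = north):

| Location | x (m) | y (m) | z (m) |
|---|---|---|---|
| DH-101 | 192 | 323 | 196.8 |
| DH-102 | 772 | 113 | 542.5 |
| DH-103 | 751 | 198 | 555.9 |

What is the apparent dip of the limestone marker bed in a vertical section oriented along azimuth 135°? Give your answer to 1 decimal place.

Let the plane be z = a·x + b·y + c.
DH-102−DH-101: 580a − 210b = 345.7;  DH-103−DH-101: 559a − 125b = 359.1.
Solving gives a = 0.71728, b = 0.33486.
Unit vector along 135° is (sin 135°, cos 135°) = (0.7071, -0.7071).
Slope in that direction = a·(0.7071) + b·(-0.7071) = 0.27041.
Apparent dip = arctan|0.27041| = 15.1° (true dip is 38.4°, so apparent ≤ true as expected).

15.1°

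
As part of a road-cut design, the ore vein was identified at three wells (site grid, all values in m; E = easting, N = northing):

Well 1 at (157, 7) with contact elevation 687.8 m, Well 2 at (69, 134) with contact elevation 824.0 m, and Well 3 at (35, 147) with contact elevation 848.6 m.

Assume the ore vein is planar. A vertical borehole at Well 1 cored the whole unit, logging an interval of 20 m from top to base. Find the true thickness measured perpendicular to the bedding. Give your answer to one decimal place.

Let the plane be z = a·E + b·N + c.
Well 2−Well 1: −88a + 127b = 136.2;  Well 3−Well 1: −122a + 140b = 160.8.
Solving gives a = −0.42647, b = 0.77694.
|∇z| = √(a²+b²) = 0.88629, so dip δ = arctan(0.88629) = 41.55°.
True thickness = vertical thickness × cos δ = 20 × cos 41.55° = 15.0 m.

15.0 m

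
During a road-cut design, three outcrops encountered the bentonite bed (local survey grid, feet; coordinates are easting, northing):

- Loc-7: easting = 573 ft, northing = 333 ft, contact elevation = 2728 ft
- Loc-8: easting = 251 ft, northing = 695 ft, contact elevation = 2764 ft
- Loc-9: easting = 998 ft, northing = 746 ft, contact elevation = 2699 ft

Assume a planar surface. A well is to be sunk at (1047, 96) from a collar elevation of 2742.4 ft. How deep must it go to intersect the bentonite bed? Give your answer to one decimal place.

61.2 ft

Two edge vectors: Loc-7→Loc-8 = (-322, 362, 36), Loc-7→Loc-9 = (425, 413, -29).
Normal n = (Loc-7→Loc-8) × (Loc-7→Loc-9) = (-25366, 5962, -286836).
So ∂z/∂easting = −n_x/n_z = −0.088434 and ∂z/∂northing = −n_y/n_z = 0.020785.
Intercept c from Loc-7: 2728 + 50.67 − 6.92 = 2771.75.
At (1047, 96): z_contact = −92.59 + 2.00 + 2771.75 = 2681.16 ft.
Depth below ground = 2742.4 − 2681.16 = 61.2 ft.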